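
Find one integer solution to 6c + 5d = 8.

Step 1: Check solvability.
gcd(6, 5) = 1
Since 1 divides 8, solutions exist.

Step 2: Apply extended Euclidean algorithm to find gcd.
We find integers such that 6*x0 + 5*y0 = 1

Step 3: Scale the particular solution.
Multiply by 8/1 = 8:
c = 8, d = -8

Step 4: Verify.
6*(8) + 5*(-8) = 8 = 8 ✓

c = 8, d = -8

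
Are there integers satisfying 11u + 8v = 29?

Step 1: Compute gcd(11, 8).
gcd(11, 8) = 1

Step 2: Check divisibility.
Does 1 divide 29? 29 = 1 x 29, so yes.

By the theorem on linear Diophantine equations, 11u + 8v = 29 has integer solutions if and only if gcd(11, 8) divides 29. Since 1 | 29, solutions exist.

Yes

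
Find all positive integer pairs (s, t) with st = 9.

The positive divisors of 9 are: 1, 3, 9.
Each divisor d gives the pair (d, 9/d):
(1, 9), (3, 3), (9, 1)

(1, 9), (3, 3), (9, 1)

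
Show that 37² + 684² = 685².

Compute a² + b²:
37² + 684² = 1369 + 467856 = 469225
Compute c²:
685² = 469225
Since 469225 = 469225, it is a Pythagorean triple.

Yes, it is a Pythagorean triple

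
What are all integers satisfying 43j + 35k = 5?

Step 1: Compute gcd(43, 35) = 1.
Since 1 divides 5, solutions exist.

Step 2: Find a particular solution using extended Euclidean algorithm.
We get j₀ = -65, k₀ = 80.
Check: 43*-65 + 35*80 = 5 = 5 ✓

Step 3: Write the general solution.
j = -65 + (35/1)t = -65 + 35t
k = 80 - (43/1)t = 80 - 43t
for any integer t.

j = -65 + 35t, k = 80 - 43t for integer t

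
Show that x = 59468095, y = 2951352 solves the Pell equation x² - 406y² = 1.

Compute x² = 59468095² = 3536454322929025
Compute 406y² = 406·2951352² = 406·8710478627904 = 3536454322929024
x² - 406y² = 3536454322929025 - 3536454322929024 = 1
Since this equals 1, (59468095, 2951352) is a solution.

Yes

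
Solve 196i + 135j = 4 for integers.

Step 1: Check solvability.
gcd(196, 135) = 1
Since 1 divides 4, solutions exist.

Step 2: Apply extended Euclidean algorithm to find gcd.
We find integers such that 196*x0 + 135*y0 = 1

Step 3: Scale the particular solution.
Multiply by 4/1 = 4:
i = 124, j = -180

Step 4: Verify.
196*(124) + 135*(-180) = 4 = 4 ✓

i = 124, j = -180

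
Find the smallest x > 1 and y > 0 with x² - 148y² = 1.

We seek the smallest positive integers (x, y) with x² - 148y² = 1, i.e., x² = 148y² + 1.
Try successive y values:
y = 1: x² = 148·1² + 1 = 149, not a perfect square
y = 2: x² = 148·2² + 1 = 593, not a perfect square
y = 3: x² = 148·3² + 1 = 1333, not a perfect square
... continuing the search (or via continued fractions) ...
y = 6: x² = 148·6² + 1 = 5329, x = 73 ✓

Verify: 73² - 148·6² = 5329 - 5328 = 1 ✓

x = 73, y = 6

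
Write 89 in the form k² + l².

We need to find integers k, l > 0 such that k² + l² = 89.
Trying k = 5: l² = 89 - 5² = 89 - 25 = 64
l = 8
Check: 5² + 8² = 25 + 64 = 89 ✓

89 = 5² + 8²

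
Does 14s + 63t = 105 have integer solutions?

Step 1: Compute gcd(14, 63).
gcd(14, 63) = 7

Step 2: Check divisibility.
Does 7 divide 105? 105 = 7 x 15, so yes.

By the theorem on linear Diophantine equations, 14s + 63t = 105 has integer solutions if and only if gcd(14, 63) divides 105. Since 7 | 105, solutions exist.

Yes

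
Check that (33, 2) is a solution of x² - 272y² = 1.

Compute x² = 33² = 1089
Compute 272y² = 272·2² = 272·4 = 1088
x² - 272y² = 1089 - 1088 = 1
Since this equals 1, (33, 2) is a solution.

Yes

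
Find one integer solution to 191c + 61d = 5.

Step 1: Check solvability.
gcd(191, 61) = 1
Since 1 divides 5, solutions exist.

Step 2: Apply extended Euclidean algorithm to find gcd.
We find integers such that 191*x0 + 61*y0 = 1

Step 3: Scale the particular solution.
Multiply by 5/1 = 5:
c = 115, d = -360

Step 4: Verify.
191*(115) + 61*(-360) = 5 = 5 ✓

c = 115, d = -360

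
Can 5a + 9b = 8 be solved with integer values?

Step 1: Compute gcd(5, 9).
gcd(5, 9) = 1

Step 2: Check divisibility.
Does 1 divide 8? 8 = 1 x 8, so yes.

By the theorem on linear Diophantine equations, 5a + 9b = 8 has integer solutions if and only if gcd(5, 9) divides 8. Since 1 | 8, solutions exist.

Yes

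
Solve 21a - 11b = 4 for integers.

Step 1: Check solvability.
gcd(21, 11) = 1
Since 1 divides 4, solutions exist.

Step 2: Apply extended Euclidean algorithm to find gcd.
We find integers such that 21*x0 + 11*y0 = 1

Step 3: Scale the particular solution.
Multiply by 4/1 = 4:
a = -4, b = -8

Step 4: Verify.
21*(-4) - 11*(-8) = 4 = 4 ✓

a = -4, b = -8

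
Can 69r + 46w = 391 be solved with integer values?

Step 1: Compute gcd(69, 46).
gcd(69, 46) = 23

Step 2: Check divisibility.
Does 23 divide 391? 391 = 23 x 17, so yes.

By the theorem on linear Diophantine equations, 69r + 46w = 391 has integer solutions if and only if gcd(69, 46) divides 391. Since 23 | 391, solutions exist.

Yes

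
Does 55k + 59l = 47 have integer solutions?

Step 1: Compute gcd(55, 59).
gcd(55, 59) = 1

Step 2: Check divisibility.
Does 1 divide 47? 47 = 1 x 47, so yes.

By the theorem on linear Diophantine equations, 55k + 59l = 47 has integer solutions if and only if gcd(55, 59) divides 47. Since 1 | 47, solutions exist.

Yes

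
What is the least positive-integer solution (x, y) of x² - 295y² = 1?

We seek the smallest positive integers (x, y) with x² - 295y² = 1, i.e., x² = 295y² + 1.
Try successive y values:
y = 1: x² = 295·1² + 1 = 296, not a perfect square
y = 2: x² = 295·2² + 1 = 1181, not a perfect square
y = 3: x² = 295·3² + 1 = 2656, not a perfect square
... continuing the search (or via continued fractions) ...
y = 117900: x² = 295·117900² + 1 = 4100620950001, x = 2024999 ✓

Verify: 2024999² - 295·117900² = 4100620950001 - 4100620950000 = 1 ✓

x = 2024999, y = 117900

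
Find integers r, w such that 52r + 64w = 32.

Step 1: Check solvability.
gcd(52, 64) = 4
Since 4 divides 32, solutions exist.

Step 2: Apply extended Euclidean algorithm to find gcd.
We find integers such that 52*x0 + 64*y0 = 4

Step 3: Scale the particular solution.
Multiply by 32/4 = 8:
r = 40, w = -32

Step 4: Verify.
52*(40) + 64*(-32) = 32 = 32 ✓

r = 40, w = -32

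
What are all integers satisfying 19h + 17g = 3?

Step 1: Compute gcd(19, 17) = 1.
Since 1 divides 3, solutions exist.

Step 2: Find a particular solution using extended Euclidean algorithm.
We get h₀ = -24, g₀ = 27.
Check: 19*-24 + 17*27 = 3 = 3 ✓

Step 3: Write the general solution.
h = -24 + (17/1)t = -24 + 17t
g = 27 - (19/1)t = 27 - 19t
for any integer t.

h = -24 + 17t, g = 27 - 19t for integer t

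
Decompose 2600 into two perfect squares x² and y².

We need to find integers x, y > 0 such that x² + y² = 2600.
Trying x = 10: y² = 2600 - 10² = 2600 - 100 = 2500
y = 50
Check: 10² + 50² = 100 + 2500 = 2600 ✓

2600 = 10² + 50²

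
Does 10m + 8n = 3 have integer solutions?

Step 1: Compute gcd(10, 8).
gcd(10, 8) = 2

Step 2: Check divisibility.
Does 2 divide 3? 3 = 2 x 1 + 1, so no.

By the theorem on linear Diophantine equations, 10m + 8n = 3 has integer solutions if and only if gcd(10, 8) divides 3. Since 2 does not divide 3, no solutions exist.

No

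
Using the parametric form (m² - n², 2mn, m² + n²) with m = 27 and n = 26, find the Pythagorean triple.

a = m² - n² = 729 - 676 = 53
b = 2mn = 2·27·26 = 1404
c = m² + n² = 729 + 676 = 1405
Verify: 53² + 1404² = 2809 + 1971216 = 1974025 = 1405² ✓

(53, 1404, 1405)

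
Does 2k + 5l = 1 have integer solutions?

Step 1: Compute gcd(2, 5).
gcd(2, 5) = 1

Step 2: Check divisibility.
Does 1 divide 1? 1 = 1 x 1, so yes.

By the theorem on linear Diophantine equations, 2k + 5l = 1 has integer solutions if and only if gcd(2, 5) divides 1. Since 1 | 1, solutions exist.

Yes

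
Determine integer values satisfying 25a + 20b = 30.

Step 1: Check solvability.
gcd(25, 20) = 5
Since 5 divides 30, solutions exist.

Step 2: Apply extended Euclidean algorithm to find gcd.
We find integers such that 25*x0 + 20*y0 = 5

Step 3: Scale the particular solution.
Multiply by 30/5 = 6:
a = 6, b = -6

Step 4: Verify.
25*(6) + 20*(-6) = 30 = 30 ✓

a = 6, b = -6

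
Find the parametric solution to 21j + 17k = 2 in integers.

Step 1: Compute gcd(21, 17) = 1.
Since 1 divides 2, solutions exist.

Step 2: Find a particular solution using extended Euclidean algorithm.
We get j₀ = -8, k₀ = 10.
Check: 21*-8 + 17*10 = 2 = 2 ✓

Step 3: Write the general solution.
j = -8 + (17/1)t = -8 + 17t
k = 10 - (21/1)t = 10 - 21t
for any integer t.

j = -8 + 17t, k = 10 - 21t for integer t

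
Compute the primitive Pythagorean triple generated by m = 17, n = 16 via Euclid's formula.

a = m² - n² = 289 - 256 = 33
b = 2mn = 2·17·16 = 544
c = m² + n² = 289 + 256 = 545
Verify: 33² + 544² = 1089 + 295936 = 297025 = 545² ✓

(33, 544, 545)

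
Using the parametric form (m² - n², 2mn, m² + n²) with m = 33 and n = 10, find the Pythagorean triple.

a = m² - n² = 1089 - 100 = 989
b = 2mn = 2·33·10 = 660
c = m² + n² = 1089 + 100 = 1189
Verify: 989² + 660² = 978121 + 435600 = 1413721 = 1189² ✓

(989, 660, 1189)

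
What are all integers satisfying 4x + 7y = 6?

Step 1: Compute gcd(4, 7) = 1.
Since 1 divides 6, solutions exist.

Step 2: Find a particular solution using extended Euclidean algorithm.
We get x₀ = 12, y₀ = -6.
Check: 4*12 + 7*-6 = 6 = 6 ✓

Step 3: Write the general solution.
x = 12 + (7/1)t = 12 + 7t
y = -6 - (4/1)t = -6 - 4t
for any integer t.

x = 12 + 7t, y = -6 - 4t for integer t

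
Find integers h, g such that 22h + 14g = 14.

Step 1: Check solvability.
gcd(22, 14) = 2
Since 2 divides 14, solutions exist.

Step 2: Apply extended Euclidean algorithm to find gcd.
We find integers such that 22*x0 + 14*y0 = 2

Step 3: Scale the particular solution.
Multiply by 14/2 = 7:
h = 14, g = -21

Step 4: Verify.
22*(14) + 14*(-21) = 14 = 14 ✓

h = 14, g = -21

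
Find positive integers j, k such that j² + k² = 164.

Search for j with 164 - j² a perfect square.
j = 8: 164 - 8² = 164 - 64 = 100 = 10² ✓
So j = 8, k = 10.

j = 8, k = 10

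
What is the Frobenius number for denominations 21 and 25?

For two coprime denominations a and b, the Frobenius number (largest value not representable as a non-negative combination) is ab - a - b.
Here gcd(21, 25) = 1, so they are coprime.
F(21, 25) = 21·25 - 21 - 25 = 525 - 46 = 479

479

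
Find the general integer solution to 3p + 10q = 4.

Step 1: Compute gcd(3, 10) = 1.
Since 1 divides 4, solutions exist.

Step 2: Find a particular solution using extended Euclidean algorithm.
We get p₀ = -12, q₀ = 4.
Check: 3*-12 + 10*4 = 4 = 4 ✓

Step 3: Write the general solution.
p = -12 + (10/1)t = -12 + 10t
q = 4 - (3/1)t = 4 - 3t
for any integer t.

p = -12 + 10t, q = 4 - 3t for integer t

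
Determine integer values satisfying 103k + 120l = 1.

Step 1: Check solvability.
gcd(103, 120) = 1
Since 1 divides 1, solutions exist.

Step 2: Apply extended Euclidean algorithm to find gcd.
We find integers such that 103*x0 + 120*y0 = 1

Step 3: Scale the particular solution.
Multiply by 1/1 = 1:
k = 7, l = -6

Step 4: Verify.
103*(7) + 120*(-6) = 1 = 1 ✓

k = 7, l = -6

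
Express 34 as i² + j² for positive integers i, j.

We need to find integers i, j > 0 such that i² + j² = 34.
Trying i = 3: j² = 34 - 3² = 34 - 9 = 25
j = 5
Check: 3² + 5² = 9 + 25 = 34 ✓

34 = 3² + 5²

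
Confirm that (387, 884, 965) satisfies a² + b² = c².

Compute a² + b² = 387² + 884² = 149769 + 781456 = 931225
Compute c² = 965² = 931225
Since 931225 = 931225, confirmed.

Yes, it is a Pythagorean triple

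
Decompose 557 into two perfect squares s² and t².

We need to find integers s, t > 0 such that s² + t² = 557.
Trying s = 14: t² = 557 - 14² = 557 - 196 = 361
t = 19
Check: 14² + 19² = 196 + 361 = 557 ✓

557 = 14² + 19²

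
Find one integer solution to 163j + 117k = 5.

Step 1: Check solvability.
gcd(163, 117) = 1
Since 1 divides 5, solutions exist.

Step 2: Apply extended Euclidean algorithm to find gcd.
We find integers such that 163*x0 + 117*y0 = 1

Step 3: Scale the particular solution.
Multiply by 5/1 = 5:
j = 140, k = -195

Step 4: Verify.
163*(140) + 117*(-195) = 5 = 5 ✓

j = 140, k = -195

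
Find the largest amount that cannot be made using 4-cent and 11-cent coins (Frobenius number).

For two coprime denominations a and b, the Frobenius number (largest value not representable as a non-negative combination) is ab - a - b.
Here gcd(4, 11) = 1, so they are coprime.
F(4, 11) = 4·11 - 4 - 11 = 44 - 15 = 29

29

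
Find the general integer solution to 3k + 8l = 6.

Step 1: Compute gcd(3, 8) = 1.
Since 1 divides 6, solutions exist.

Step 2: Find a particular solution using extended Euclidean algorithm.
We get k₀ = 18, l₀ = -6.
Check: 3*18 + 8*-6 = 6 = 6 ✓

Step 3: Write the general solution.
k = 18 + (8/1)t = 18 + 8t
l = -6 - (3/1)t = -6 - 3t
for any integer t.

k = 18 + 8t, l = -6 - 3t for integer t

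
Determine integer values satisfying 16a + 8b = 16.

Step 1: Check solvability.
gcd(16, 8) = 8
Since 8 divides 16, solutions exist.

Step 2: Apply extended Euclidean algorithm to find gcd.
We find integers such that 16*x0 + 8*y0 = 8

Step 3: Scale the particular solution.
Multiply by 16/8 = 2:
a = 0, b = 2

Step 4: Verify.
16*(0) + 8*(2) = 16 = 16 ✓

a = 0, b = 2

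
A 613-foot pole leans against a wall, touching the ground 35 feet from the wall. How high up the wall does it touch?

The ladder, wall, and ground form a right triangle with hypotenuse 613 and one leg 35.
By the Pythagorean theorem: h² = 613² - 35² = 375769 - 1225 = 374544
h = √374544 = 612 feet

612 feet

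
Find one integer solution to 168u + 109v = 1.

Step 1: Check solvability.
gcd(168, 109) = 1
Since 1 divides 1, solutions exist.

Step 2: Apply extended Euclidean algorithm to find gcd.
We find integers such that 168*x0 + 109*y0 = 1

Step 3: Scale the particular solution.
Multiply by 1/1 = 1:
u = -24, v = 37

Step 4: Verify.
168*(-24) + 109*(37) = 1 = 1 ✓

u = -24, v = 37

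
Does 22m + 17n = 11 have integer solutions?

Step 1: Compute gcd(22, 17).
gcd(22, 17) = 1

Step 2: Check divisibility.
Does 1 divide 11? 11 = 1 x 11, so yes.

By the theorem on linear Diophantine equations, 22m + 17n = 11 has integer solutions if and only if gcd(22, 17) divides 11. Since 1 | 11, solutions exist.

Yes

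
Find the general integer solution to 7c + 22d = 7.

Step 1: Compute gcd(7, 22) = 1.
Since 1 divides 7, solutions exist.

Step 2: Find a particular solution using extended Euclidean algorithm.
We get c₀ = -21, d₀ = 7.
Check: 7*-21 + 22*7 = 7 = 7 ✓

Step 3: Write the general solution.
c = -21 + (22/1)t = -21 + 22t
d = 7 - (7/1)t = 7 - 7t
for any integer t.

c = -21 + 22t, d = 7 - 7t for integer t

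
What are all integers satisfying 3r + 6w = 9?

Step 1: Compute gcd(3, 6) = 3.
Since 3 divides 9, solutions exist.

Step 2: Find a particular solution using extended Euclidean algorithm.
We get r₀ = 3, w₀ = 0.
Check: 3*3 + 6*0 = 9 = 9 ✓

Step 3: Write the general solution.
r = 3 + (6/3)t = 3 + 2t
w = 0 - (3/3)t = 0 - 1t
for any integer t.

r = 3 + 2t, w = 0 - 1t for integer t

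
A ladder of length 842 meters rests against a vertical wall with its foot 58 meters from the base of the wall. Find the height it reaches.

The ladder, wall, and ground form a right triangle with hypotenuse 842 and one leg 58.
By the Pythagorean theorem: h² = 842² - 58² = 708964 - 3364 = 705600
h = √705600 = 840 meters

840 meters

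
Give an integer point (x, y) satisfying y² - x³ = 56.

Try small integer x values and check whether x³ + 56 is a perfect square.
x = 2: x³ + 56 = 2³ + 56 = 8 + 56 = 64
Is 64 a perfect square? 8² = 64 ✓
So (x, y) = (2, 8) is a solution.

x = 2, y = 8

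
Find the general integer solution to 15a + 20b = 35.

Step 1: Compute gcd(15, 20) = 5.
Since 5 divides 35, solutions exist.

Step 2: Find a particular solution using extended Euclidean algorithm.
We get a₀ = -7, b₀ = 7.
Check: 15*-7 + 20*7 = 35 = 35 ✓

Step 3: Write the general solution.
a = -7 + (20/5)t = -7 + 4t
b = 7 - (15/5)t = 7 - 3t
for any integer t.

a = -7 + 4t, b = 7 - 3t for integer t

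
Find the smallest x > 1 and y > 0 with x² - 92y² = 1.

We seek the smallest positive integers (x, y) with x² - 92y² = 1, i.e., x² = 92y² + 1.
Try successive y values:
y = 1: x² = 92·1² + 1 = 93, not a perfect square
y = 2: x² = 92·2² + 1 = 369, not a perfect square
y = 3: x² = 92·3² + 1 = 829, not a perfect square
... continuing the search (or via continued fractions) ...
y = 120: x² = 92·120² + 1 = 1324801, x = 1151 ✓

Verify: 1151² - 92·120² = 1324801 - 1324800 = 1 ✓

x = 1151, y = 120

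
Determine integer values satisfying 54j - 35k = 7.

Step 1: Check solvability.
gcd(54, 35) = 1
Since 1 divides 7, solutions exist.

Step 2: Apply extended Euclidean algorithm to find gcd.
We find integers such that 54*x0 + 35*y0 = 1

Step 3: Scale the particular solution.
Multiply by 7/1 = 7:
j = -77, k = -119

Step 4: Verify.
54*(-77) - 35*(-119) = 7 = 7 ✓

j = -77, k = -119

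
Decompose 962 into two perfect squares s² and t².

We need to find integers s, t > 0 such that s² + t² = 962.
Trying s = 1: t² = 962 - 1² = 962 - 1 = 961
t = 31
Check: 1² + 31² = 1 + 961 = 962 ✓

962 = 1² + 31²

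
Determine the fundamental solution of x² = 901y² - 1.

We need x² = 901y² - 1. Try successive y:
y = 1: x² = 901·1² - 1 = 900 = 30² ✓
Check: 30² - 901·1² = 900 - 901 = -1 ✓

x = 30, y = 1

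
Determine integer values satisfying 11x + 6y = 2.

Step 1: Check solvability.
gcd(11, 6) = 1
Since 1 divides 2, solutions exist.

Step 2: Apply extended Euclidean algorithm to find gcd.
We find integers such that 11*x0 + 6*y0 = 1

Step 3: Scale the particular solution.
Multiply by 2/1 = 2:
x = -2, y = 4

Step 4: Verify.
11*(-2) + 6*(4) = 2 = 2 ✓

x = -2, y = 4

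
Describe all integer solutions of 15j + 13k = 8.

Step 1: Compute gcd(15, 13) = 1.
Since 1 divides 8, solutions exist.

Step 2: Find a particular solution using extended Euclidean algorithm.
We get j₀ = -48, k₀ = 56.
Check: 15*-48 + 13*56 = 8 = 8 ✓

Step 3: Write the general solution.
j = -48 + (13/1)t = -48 + 13t
k = 56 - (15/1)t = 56 - 15t
for any integer t.

j = -48 + 13t, k = 56 - 15t for integer t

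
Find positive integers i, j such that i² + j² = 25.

Search for i with 25 - i² a perfect square.
i = 3: 25 - 3² = 25 - 9 = 16 = 4² ✓
So i = 3, j = 4.

i = 3, j = 4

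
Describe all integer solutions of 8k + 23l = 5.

Step 1: Compute gcd(8, 23) = 1.
Since 1 divides 5, solutions exist.

Step 2: Find a particular solution using extended Euclidean algorithm.
We get k₀ = 15, l₀ = -5.
Check: 8*15 + 23*-5 = 5 = 5 ✓

Step 3: Write the general solution.
k = 15 + (23/1)t = 15 + 23t
l = -5 - (8/1)t = -5 - 8t
for any integer t.

k = 15 + 23t, l = -5 - 8t for integer t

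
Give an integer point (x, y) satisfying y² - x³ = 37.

Try small integer x values and check whether x³ + 37 is a perfect square.
x = -1: x³ + 37 = -1³ + 37 = -1 + 37 = 36
Is 36 a perfect square? 6² = 36 ✓
So (x, y) = (-1, 6) is a solution.

x = -1, y = 6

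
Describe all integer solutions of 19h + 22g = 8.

Step 1: Compute gcd(19, 22) = 1.
Since 1 divides 8, solutions exist.

Step 2: Find a particular solution using extended Euclidean algorithm.
We get h₀ = 56, g₀ = -48.
Check: 19*56 + 22*-48 = 8 = 8 ✓

Step 3: Write the general solution.
h = 56 + (22/1)t = 56 + 22t
g = -48 - (19/1)t = -48 - 19t
for any integer t.

h = 56 + 22t, g = -48 - 19t for integer t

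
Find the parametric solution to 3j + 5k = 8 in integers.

Step 1: Compute gcd(3, 5) = 1.
Since 1 divides 8, solutions exist.

Step 2: Find a particular solution using extended Euclidean algorithm.
We get j₀ = 16, k₀ = -8.
Check: 3*16 + 5*-8 = 8 = 8 ✓

Step 3: Write the general solution.
j = 16 + (5/1)t = 16 + 5t
k = -8 - (3/1)t = -8 - 3t
for any integer t.

j = 16 + 5t, k = -8 - 3t for integer t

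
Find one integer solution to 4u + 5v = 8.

Step 1: Check solvability.
gcd(4, 5) = 1
Since 1 divides 8, solutions exist.

Step 2: Apply extended Euclidean algorithm to find gcd.
We find integers such that 4*x0 + 5*y0 = 1

Step 3: Scale the particular solution.
Multiply by 8/1 = 8:
u = -8, v = 8

Step 4: Verify.
4*(-8) + 5*(8) = 8 = 8 ✓

u = -8, v = 8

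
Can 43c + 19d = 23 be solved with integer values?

Step 1: Compute gcd(43, 19).
gcd(43, 19) = 1

Step 2: Check divisibility.
Does 1 divide 23? 23 = 1 x 23, so yes.

By the theorem on linear Diophantine equations, 43c + 19d = 23 has integer solutions if and only if gcd(43, 19) divides 23. Since 1 | 23, solutions exist.

Yes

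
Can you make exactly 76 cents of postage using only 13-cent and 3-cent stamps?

We need non-negative x, y with 13x + 3y = 76.
gcd(13, 3) = 1 divides 76, so integer solutions exist.
Search for a non-negative one: x = 1 gives 3y = 76 - 13 = 63, so y = 21.
Check: 13·1 + 3·21 = 76 ✓

Yes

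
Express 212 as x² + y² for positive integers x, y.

We need to find integers x, y > 0 such that x² + y² = 212.
Trying x = 4: y² = 212 - 4² = 212 - 16 = 196
y = 14
Check: 4² + 14² = 16 + 196 = 212 ✓

212 = 4² + 14²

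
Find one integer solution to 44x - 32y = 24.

Step 1: Check solvability.
gcd(44, 32) = 4
Since 4 divides 24, solutions exist.

Step 2: Apply extended Euclidean algorithm to find gcd.
We find integers such that 44*x0 + 32*y0 = 4

Step 3: Scale the particular solution.
Multiply by 24/4 = 6:
x = 18, y = 24

Step 4: Verify.
44*(18) - 32*(24) = 24 = 24 ✓

x = 18, y = 24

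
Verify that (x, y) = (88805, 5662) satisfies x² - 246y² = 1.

Compute x² = 88805² = 7886328025
Compute 246y² = 246·5662² = 246·32058244 = 7886328024
x² - 246y² = 7886328025 - 7886328024 = 1
Since this equals 1, (88805, 5662) is a solution.

Yes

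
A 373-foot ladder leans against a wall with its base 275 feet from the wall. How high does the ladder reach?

The ladder, wall, and ground form a right triangle with hypotenuse 373 and one leg 275.
By the Pythagorean theorem: h² = 373² - 275² = 139129 - 75625 = 63504
h = √63504 = 252 feet

252 feet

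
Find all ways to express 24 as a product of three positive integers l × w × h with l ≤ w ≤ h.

Iterate l from 1 to ⌊24^(1/3)⌋. For each l dividing 24, iterate w ≥ l with w dividing 24/l, and set h = 24/(l·w).
Triples found (6): (1×1×24), (1×2×12), (1×3×8), (1×4×6), (2×2×6), (2×3×4)

(1×1×24), (1×2×12), (1×3×8), (1×4×6), (2×2×6), (2×3×4)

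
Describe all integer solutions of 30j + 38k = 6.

Step 1: Compute gcd(30, 38) = 2.
Since 2 divides 6, solutions exist.

Step 2: Find a particular solution using extended Euclidean algorithm.
We get j₀ = -15, k₀ = 12.
Check: 30*-15 + 38*12 = 6 = 6 ✓

Step 3: Write the general solution.
j = -15 + (38/2)t = -15 + 19t
k = 12 - (30/2)t = 12 - 15t
for any integer t.

j = -15 + 19t, k = 12 - 15t for integer t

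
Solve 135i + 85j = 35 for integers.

Step 1: Check solvability.
gcd(135, 85) = 5
Since 5 divides 35, solutions exist.

Step 2: Apply extended Euclidean algorithm to find gcd.
We find integers such that 135*x0 + 85*y0 = 5

Step 3: Scale the particular solution.
Multiply by 35/5 = 7:
i = -35, j = 56

Step 4: Verify.
135*(-35) + 85*(56) = 35 = 35 ✓

i = -35, j = 56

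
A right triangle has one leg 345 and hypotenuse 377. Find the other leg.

b² = c² - a² = 142129 - 119025 = 23104
b = 152

152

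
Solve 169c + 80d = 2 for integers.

Step 1: Check solvability.
gcd(169, 80) = 1
Since 1 divides 2, solutions exist.

Step 2: Apply extended Euclidean algorithm to find gcd.
We find integers such that 169*x0 + 80*y0 = 1

Step 3: Scale the particular solution.
Multiply by 2/1 = 2:
c = 18, d = -38

Step 4: Verify.
169*(18) + 80*(-38) = 2 = 2 ✓

c = 18, d = -38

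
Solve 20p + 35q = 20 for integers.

Step 1: Check solvability.
gcd(20, 35) = 5
Since 5 divides 20, solutions exist.

Step 2: Apply extended Euclidean algorithm to find gcd.
We find integers such that 20*x0 + 35*y0 = 5

Step 3: Scale the particular solution.
Multiply by 20/5 = 4:
p = 8, q = -4

Step 4: Verify.
20*(8) + 35*(-4) = 20 = 20 ✓

p = 8, q = -4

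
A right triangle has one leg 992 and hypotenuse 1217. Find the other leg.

a² = c² - b² = 1481089 - 984064 = 497025
a = 705

705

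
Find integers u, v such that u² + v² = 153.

We need to find integers u, v > 0 such that u² + v² = 153.
Trying u = 3: v² = 153 - 3² = 153 - 9 = 144
v = 12
Check: 3² + 12² = 9 + 144 = 153 ✓

153 = 3² + 12²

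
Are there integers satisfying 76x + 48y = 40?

Step 1: Compute gcd(76, 48).
gcd(76, 48) = 4

Step 2: Check divisibility.
Does 4 divide 40? 40 = 4 x 10, so yes.

By the theorem on linear Diophantine equations, 76x + 48y = 40 has integer solutions if and only if gcd(76, 48) divides 40. Since 4 | 40, solutions exist.

Yes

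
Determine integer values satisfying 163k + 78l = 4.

Step 1: Check solvability.
gcd(163, 78) = 1
Since 1 divides 4, solutions exist.

Step 2: Apply extended Euclidean algorithm to find gcd.
We find integers such that 163*x0 + 78*y0 = 1

Step 3: Scale the particular solution.
Multiply by 4/1 = 4:
k = -44, l = 92

Step 4: Verify.
163*(-44) + 78*(92) = 4 = 4 ✓

k = -44, l = 92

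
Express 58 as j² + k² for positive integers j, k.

We need to find integers j, k > 0 such that j² + k² = 58.
Trying j = 3: k² = 58 - 3² = 58 - 9 = 49
k = 7
Check: 3² + 7² = 9 + 49 = 58 ✓

58 = 3² + 7²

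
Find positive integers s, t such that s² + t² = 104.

Search for s with 104 - s² a perfect square.
s = 2: 104 - 2² = 104 - 4 = 100 = 10² ✓
So s = 2, t = 10.

s = 2, t = 10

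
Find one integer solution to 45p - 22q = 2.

Step 1: Check solvability.
gcd(45, 22) = 1
Since 1 divides 2, solutions exist.

Step 2: Apply extended Euclidean algorithm to find gcd.
We find integers such that 45*x0 + 22*y0 = 1

Step 3: Scale the particular solution.
Multiply by 2/1 = 2:
p = 2, q = 4

Step 4: Verify.
45*(2) - 22*(4) = 2 = 2 ✓

p = 2, q = 4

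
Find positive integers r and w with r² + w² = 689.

We need to find integers r, w > 0 such that r² + w² = 689.
Trying r = 8: w² = 689 - 8² = 689 - 64 = 625
w = 25
Check: 8² + 25² = 64 + 625 = 689 ✓

689 = 8² + 25²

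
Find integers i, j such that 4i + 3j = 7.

Step 1: Check solvability.
gcd(4, 3) = 1
Since 1 divides 7, solutions exist.

Step 2: Apply extended Euclidean algorithm to find gcd.
We find integers such that 4*x0 + 3*y0 = 1

Step 3: Scale the particular solution.
Multiply by 7/1 = 7:
i = 7, j = -7

Step 4: Verify.
4*(7) + 3*(-7) = 7 = 7 ✓

i = 7, j = -7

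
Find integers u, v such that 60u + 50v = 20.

Step 1: Check solvability.
gcd(60, 50) = 10
Since 10 divides 20, solutions exist.

Step 2: Apply extended Euclidean algorithm to find gcd.
We find integers such that 60*x0 + 50*y0 = 10

Step 3: Scale the particular solution.
Multiply by 20/10 = 2:
u = 2, v = -2

Step 4: Verify.
60*(2) + 50*(-2) = 20 = 20 ✓

u = 2, v = -2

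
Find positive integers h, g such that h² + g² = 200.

Search for h with 200 - h² a perfect square.
h = 2: 200 - 2² = 200 - 4 = 196 = 14² ✓
So h = 2, g = 14.

h = 2, g = 14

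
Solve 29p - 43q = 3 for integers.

Step 1: Check solvability.
gcd(29, 43) = 1
Since 1 divides 3, solutions exist.

Step 2: Apply extended Euclidean algorithm to find gcd.
We find integers such that 29*x0 + 43*y0 = 1

Step 3: Scale the particular solution.
Multiply by 3/1 = 3:
p = 9, q = 6

Step 4: Verify.
29*(9) - 43*(6) = 3 = 3 ✓

p = 9, q = 6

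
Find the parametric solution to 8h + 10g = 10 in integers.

Step 1: Compute gcd(8, 10) = 2.
Since 2 divides 10, solutions exist.

Step 2: Find a particular solution using extended Euclidean algorithm.
We get h₀ = -5, g₀ = 5.
Check: 8*-5 + 10*5 = 10 = 10 ✓

Step 3: Write the general solution.
h = -5 + (10/2)t = -5 + 5t
g = 5 - (8/2)t = 5 - 4t
for any integer t.

h = -5 + 5t, g = 5 - 4t for integer t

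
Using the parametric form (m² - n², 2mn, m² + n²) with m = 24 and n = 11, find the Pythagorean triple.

a = m² - n² = 24² - 11² = 576 - 121 = 455
b = 2mn = 2·24·11 = 528
c = m² + n² = 576 + 121 = 697
Verify: 455² + 528² = 207025 + 278784 = 485809 = 697² ✓

(455, 528, 697)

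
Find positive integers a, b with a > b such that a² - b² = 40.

Factor: a² - b² = (a+b)(a-b) = 40.
We need two factors of 40 with the same parity.
Use a+b = 20 and a-b = 2 (product 20·2 = 40).
Adding: 2a = 22, so a = 11.
Subtracting: 2b = 18, so b = 9.
Check: 11² - 9² = 121 - 81 = 40 ✓

a = 11, b = 9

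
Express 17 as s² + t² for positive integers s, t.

We need to find integers s, t > 0 such that s² + t² = 17.
Trying s = 1: t² = 17 - 1² = 17 - 1 = 16
t = 4
Check: 1² + 4² = 1 + 16 = 17 ✓

17 = 1² + 4²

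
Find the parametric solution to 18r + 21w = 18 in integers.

Step 1: Compute gcd(18, 21) = 3.
Since 3 divides 18, solutions exist.

Step 2: Find a particular solution using extended Euclidean algorithm.
We get r₀ = -6, w₀ = 6.
Check: 18*-6 + 21*6 = 18 = 18 ✓

Step 3: Write the general solution.
r = -6 + (21/3)t = -6 + 7t
w = 6 - (18/3)t = 6 - 6t
for any integer t.

r = -6 + 7t, w = 6 - 6t for integer t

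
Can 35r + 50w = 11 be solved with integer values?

Step 1: Compute gcd(35, 50).
gcd(35, 50) = 5

Step 2: Check divisibility.
Does 5 divide 11? 11 = 5 x 2 + 1, so no.

By the theorem on linear Diophantine equations, 35r + 50w = 11 has integer solutions if and only if gcd(35, 50) divides 11. Since 5 does not divide 11, no solutions exist.

No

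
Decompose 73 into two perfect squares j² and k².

We need to find integers j, k > 0 such that j² + k² = 73.
Trying j = 3: k² = 73 - 3² = 73 - 9 = 64
k = 8
Check: 3² + 8² = 9 + 64 = 73 ✓

73 = 3² + 8²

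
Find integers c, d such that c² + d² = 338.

We need to find integers c, d > 0 such that c² + d² = 338.
Trying c = 7: d² = 338 - 7² = 338 - 49 = 289
d = 17
Check: 7² + 17² = 49 + 289 = 338 ✓

338 = 7² + 17²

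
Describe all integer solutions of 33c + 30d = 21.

Step 1: Compute gcd(33, 30) = 3.
Since 3 divides 21, solutions exist.

Step 2: Find a particular solution using extended Euclidean algorithm.
We get c₀ = 7, d₀ = -7.
Check: 33*7 + 30*-7 = 21 = 21 ✓

Step 3: Write the general solution.
c = 7 + (30/3)t = 7 + 10t
d = -7 - (33/3)t = -7 - 11t
for any integer t.

c = 7 + 10t, d = -7 - 11t for integer t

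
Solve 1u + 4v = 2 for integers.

Step 1: Check solvability.
gcd(1, 4) = 1
Since 1 divides 2, solutions exist.

Step 2: Apply extended Euclidean algorithm to find gcd.
We find integers such that 1*x0 + 4*y0 = 1

Step 3: Scale the particular solution.
Multiply by 2/1 = 2:
u = 2, v = 0

Step 4: Verify.
1*(2) + 4*(0) = 2 = 2 ✓

u = 2, v = 0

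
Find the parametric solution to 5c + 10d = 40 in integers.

Step 1: Compute gcd(5, 10) = 5.
Since 5 divides 40, solutions exist.

Step 2: Find a particular solution using extended Euclidean algorithm.
We get c₀ = 8, d₀ = 0.
Check: 5*8 + 10*0 = 40 = 40 ✓

Step 3: Write the general solution.
c = 8 + (10/5)t = 8 + 2t
d = 0 - (5/5)t = 0 - 1t
for any integer t.

c = 8 + 2t, d = 0 - 1t for integer t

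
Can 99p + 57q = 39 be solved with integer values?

Step 1: Compute gcd(99, 57).
gcd(99, 57) = 3

Step 2: Check divisibility.
Does 3 divide 39? 39 = 3 x 13, so yes.

By the theorem on linear Diophantine equations, 99p + 57q = 39 has integer solutions if and only if gcd(99, 57) divides 39. Since 3 | 39, solutions exist.

Yes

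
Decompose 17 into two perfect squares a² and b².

We need to find integers a, b > 0 such that a² + b² = 17.
Trying a = 1: b² = 17 - 1² = 17 - 1 = 16
b = 4
Check: 1² + 4² = 1 + 16 = 17 ✓

17 = 1² + 4²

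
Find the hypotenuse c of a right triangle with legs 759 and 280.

c² = a² + b² = 759² + 280² = 576081 + 78400 = 654481
c = sqrt(654481) = 809

809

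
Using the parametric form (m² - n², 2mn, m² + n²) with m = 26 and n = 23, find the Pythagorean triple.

a = m² - n² = 26² - 23² = 676 - 529 = 147
b = 2mn = 2·26·23 = 1196
c = m² + n² = 676 + 529 = 1205
Verify: 147² + 1196² = 21609 + 1430416 = 1452025 = 1205² ✓

(147, 1196, 1205)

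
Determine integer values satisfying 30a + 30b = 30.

Step 1: Check solvability.
gcd(30, 30) = 30
Since 30 divides 30, solutions exist.

Step 2: Apply extended Euclidean algorithm to find gcd.
We find integers such that 30*x0 + 30*y0 = 30

Step 3: Scale the particular solution.
Multiply by 30/30 = 1:
a = 0, b = 1

Step 4: Verify.
30*(0) + 30*(1) = 30 = 30 ✓

a = 0, b = 1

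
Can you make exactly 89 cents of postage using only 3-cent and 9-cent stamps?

We need non-negative x, y with 3x + 9y = 89.
gcd(3, 9) = 3, and 3 does not divide 89.
No integer solutions exist, so certainly no non-negative ones.

No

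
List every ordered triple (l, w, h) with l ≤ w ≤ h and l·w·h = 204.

Iterate l from 1 to ⌊204^(1/3)⌋. For each l dividing 204, iterate w ≥ l with w dividing 204/l, and set h = 204/(l·w).
Triples found (10): (1×1×204), (1×2×102), (1×3×68), (1×4×51), (1×6×34), (1×12×17), (2×2×51), (2×3×34), (2×6×17), (3×4×17)

(1×1×204), (1×2×102), (1×3×68), (1×4×51), (1×6×34), (1×12×17), (2×2×51), (2×3×34), (2×6×17), (3×4×17)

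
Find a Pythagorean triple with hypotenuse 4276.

We need a² + b² = 4276² = 18284176.
Trying: 2924² + 3120² = 8549776 + 9734400 = 18284176 ✓

(2924, 3120, 4276)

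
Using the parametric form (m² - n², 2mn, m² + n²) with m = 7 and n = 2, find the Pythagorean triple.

a = m² - n² = 49 - 4 = 45
b = 2mn = 2·7·2 = 28
c = m² + n² = 49 + 4 = 53
Verify: 45² + 28² = 2025 + 784 = 2809 = 53² ✓

(45, 28, 53)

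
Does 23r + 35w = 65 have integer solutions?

Step 1: Compute gcd(23, 35).
gcd(23, 35) = 1

Step 2: Check divisibility.
Does 1 divide 65? 65 = 1 x 65, so yes.

By the theorem on linear Diophantine equations, 23r + 35w = 65 has integer solutions if and only if gcd(23, 35) divides 65. Since 1 | 65, solutions exist.

Yes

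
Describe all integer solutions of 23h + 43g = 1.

Step 1: Compute gcd(23, 43) = 1.
Since 1 divides 1, solutions exist.

Step 2: Find a particular solution using extended Euclidean algorithm.
We get h₀ = 15, g₀ = -8.
Check: 23*15 + 43*-8 = 1 = 1 ✓

Step 3: Write the general solution.
h = 15 + (43/1)t = 15 + 43t
g = -8 - (23/1)t = -8 - 23t
for any integer t.

h = 15 + 43t, g = -8 - 23t for integer t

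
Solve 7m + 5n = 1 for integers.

Step 1: Check solvability.
gcd(7, 5) = 1
Since 1 divides 1, solutions exist.

Step 2: Apply extended Euclidean algorithm to find gcd.
We find integers such that 7*x0 + 5*y0 = 1

Step 3: Scale the particular solution.
Multiply by 1/1 = 1:
m = -2, n = 3

Step 4: Verify.
7*(-2) + 5*(3) = 1 = 1 ✓

m = -2, n = 3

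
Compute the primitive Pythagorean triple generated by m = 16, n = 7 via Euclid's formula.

a = m² - n² = 16² - 7² = 256 - 49 = 207
b = 2mn = 2·16·7 = 224
c = m² + n² = 256 + 49 = 305
Verify: 207² + 224² = 42849 + 50176 = 93025 = 305² ✓

(207, 224, 305)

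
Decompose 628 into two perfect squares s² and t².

We need to find integers s, t > 0 such that s² + t² = 628.
Trying s = 12: t² = 628 - 12² = 628 - 144 = 484
t = 22
Check: 12² + 22² = 144 + 484 = 628 ✓

628 = 12² + 22²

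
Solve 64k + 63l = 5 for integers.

Step 1: Check solvability.
gcd(64, 63) = 1
Since 1 divides 5, solutions exist.

Step 2: Apply extended Euclidean algorithm to find gcd.
We find integers such that 64*x0 + 63*y0 = 1

Step 3: Scale the particular solution.
Multiply by 5/1 = 5:
k = 5, l = -5

Step 4: Verify.
64*(5) + 63*(-5) = 5 = 5 ✓

k = 5, l = -5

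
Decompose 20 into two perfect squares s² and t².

We need to find integers s, t > 0 such that s² + t² = 20.
Trying s = 2: t² = 20 - 2² = 20 - 4 = 16
t = 4
Check: 2² + 4² = 4 + 16 = 20 ✓

20 = 2² + 4²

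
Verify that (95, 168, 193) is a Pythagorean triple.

Compute a² + b²:
95² + 168² = 9025 + 28224 = 37249
Compute c²:
193² = 37249
Since 37249 = 37249, it is a Pythagorean triple.

Yes, it is a Pythagorean triple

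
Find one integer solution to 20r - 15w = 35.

Step 1: Check solvability.
gcd(20, 15) = 5
Since 5 divides 35, solutions exist.

Step 2: Apply extended Euclidean algorithm to find gcd.
We find integers such that 20*x0 + 15*y0 = 5

Step 3: Scale the particular solution.
Multiply by 35/5 = 7:
r = 7, w = 7

Step 4: Verify.
20*(7) - 15*(7) = 35 = 35 ✓

r = 7, w = 7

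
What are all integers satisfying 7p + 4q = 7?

Step 1: Compute gcd(7, 4) = 1.
Since 1 divides 7, solutions exist.

Step 2: Find a particular solution using extended Euclidean algorithm.
We get p₀ = -7, q₀ = 14.
Check: 7*-7 + 4*14 = 7 = 7 ✓

Step 3: Write the general solution.
p = -7 + (4/1)t = -7 + 4t
q = 14 - (7/1)t = 14 - 7t
for any integer t.

p = -7 + 4t, q = 14 - 7t for integer t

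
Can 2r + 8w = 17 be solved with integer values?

Step 1: Compute gcd(2, 8).
gcd(2, 8) = 2

Step 2: Check divisibility.
Does 2 divide 17? 17 = 2 x 8 + 1, so no.

By the theorem on linear Diophantine equations, 2r + 8w = 17 has integer solutions if and only if gcd(2, 8) divides 17. Since 2 does not divide 17, no solutions exist.

No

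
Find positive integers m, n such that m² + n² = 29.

Search for m with 29 - m² a perfect square.
m = 2: 29 - 2² = 29 - 4 = 25 = 5² ✓
So m = 2, n = 5.

m = 2, n = 5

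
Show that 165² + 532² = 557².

Compute a² + b²:
165² + 532² = 27225 + 283024 = 310249
Compute c²:
557² = 310249
Since 310249 = 310249, it is a Pythagorean triple.

Yes, it is a Pythagorean triple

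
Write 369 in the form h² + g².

We need to find integers h, g > 0 such that h² + g² = 369.
Trying h = 12: g² = 369 - 12² = 369 - 144 = 225
g = 15
Check: 12² + 15² = 144 + 225 = 369 ✓

369 = 12² + 15²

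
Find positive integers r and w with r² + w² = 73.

We need to find integers r, w > 0 such that r² + w² = 73.
Trying r = 3: w² = 73 - 3² = 73 - 9 = 64
w = 8
Check: 3² + 8² = 9 + 64 = 73 ✓

73 = 3² + 8²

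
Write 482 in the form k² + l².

We need to find integers k, l > 0 such that k² + l² = 482.
Trying k = 11: l² = 482 - 11² = 482 - 121 = 361
l = 19
Check: 11² + 19² = 121 + 361 = 482 ✓

482 = 11² + 19²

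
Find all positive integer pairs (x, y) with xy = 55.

The positive divisors of 55 are: 1, 5, 11, 55.
Each divisor d gives the pair (d, 55/d):
(1, 55), (5, 11), (11, 5), (55, 1)

(1, 55), (5, 11), (11, 5), (55, 1)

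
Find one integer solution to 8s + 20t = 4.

Step 1: Check solvability.
gcd(8, 20) = 4
Since 4 divides 4, solutions exist.

Step 2: Apply extended Euclidean algorithm to find gcd.
We find integers such that 8*x0 + 20*y0 = 4

Step 3: Scale the particular solution.
Multiply by 4/4 = 1:
s = -2, t = 1

Step 4: Verify.
8*(-2) + 20*(1) = 4 = 4 ✓

s = -2, t = 1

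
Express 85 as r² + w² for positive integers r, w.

We need to find integers r, w > 0 such that r² + w² = 85.
Trying r = 2: w² = 85 - 2² = 85 - 4 = 81
w = 9
Check: 2² + 9² = 4 + 81 = 85 ✓

85 = 2² + 9²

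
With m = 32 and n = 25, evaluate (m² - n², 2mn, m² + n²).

a = m² - n² = 1024 - 625 = 399
b = 2mn = 2·32·25 = 1600
c = m² + n² = 1024 + 625 = 1649
Verify: 399² + 1600² = 159201 + 2560000 = 2719201 = 1649² ✓

(399, 1600, 1649)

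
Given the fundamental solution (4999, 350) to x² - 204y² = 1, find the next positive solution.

Solutions to x² - Dy² = 1 are generated by powers of (x₀ + y₀√D).
The next solution satisfies x₁ + y₁√204 = (x₀ + y₀√204)², giving:
x₁ = x₀² + 204y₀² = 4999² + 204·350² = 24990001 + 24990000 = 49980001
y₁ = 2x₀y₀ = 2·4999·350 = 3499300

Verify: 49980001² - 204·3499300² = 2498000499960001 - 2498000499960000 = 1 ✓

x = 49980001, y = 3499300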